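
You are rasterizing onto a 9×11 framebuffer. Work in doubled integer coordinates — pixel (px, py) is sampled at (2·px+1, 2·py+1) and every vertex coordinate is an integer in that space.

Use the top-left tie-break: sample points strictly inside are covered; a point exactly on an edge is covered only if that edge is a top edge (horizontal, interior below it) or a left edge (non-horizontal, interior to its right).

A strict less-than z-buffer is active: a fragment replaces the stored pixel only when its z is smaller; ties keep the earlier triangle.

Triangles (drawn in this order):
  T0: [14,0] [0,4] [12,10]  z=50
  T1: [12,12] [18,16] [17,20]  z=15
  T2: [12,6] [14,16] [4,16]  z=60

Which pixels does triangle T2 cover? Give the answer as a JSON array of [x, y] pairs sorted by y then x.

T0:
  2·area = 132  (B↔C swapped to make it positive)
  edge (14, 0)→(12, 10): d=(-2,10) right/bottom  bias=-1
  edge (12, 10)→(0, 4): d=(-12,-6) top-left  bias=+0
  edge (0, 4)→(14, 0): d=(14,-4) top-left  bias=+0
    (5,0)@(11, 1): e=[28,102,2] → #
    (6,0)@(13, 1): e=[8,114,10] → #
    (7,0)@(15, 1): e=[-12,126,18] → ·
    (2,1)@(5, 3): e=[84,42,6] → #
    (3,1)@(7, 3): e=[64,54,14] → #
    (4,1)@(9, 3): e=[44,66,22] → #
    (7,1)@(15, 3): e=[-16,102,46] → ·
    (1,2)@(3, 5): e=[100,6,26] → #
    (6,2)@(13, 5): e=[0,66,66] → ·  [on edge]
    (1,3)@(3, 7): e=[96,-18,54] → ·
    (2,3)@(5, 7): e=[76,-6,62] → ·
    (3,3)@(7, 7): e=[56,6,70] → #
    (5,7)@(11, 15): e=[0,-66,198] → ·  [on edge]
  covered (16 px):
    · · · · · # # · ·
    · · # # # # # · ·
    · # # # # # · · ·
    · · · # # # · · ·
    · · · · · # · · ·
    · · · · · · · · ·
    · · · · · · · · ·
    · · · · · · · · ·
    · · · · · · · · ·
    · · · · · · · · ·
    · · · · · · · · ·
T1:
  2·area = 28
  edge (12, 12)→(18, 16): d=(6,4) right/bottom  bias=-1
  edge (18, 16)→(17, 20): d=(-1,4) right/bottom  bias=-1
  edge (17, 20)→(12, 12): d=(-5,-8) top-left  bias=+0
    (6,6)@(13, 13): e=[2,23,3] → #
    (7,6)@(15, 13): e=[-6,15,19] → ·
    (6,7)@(13, 15): e=[14,21,-7] → ·
    (7,7)@(15, 15): e=[6,13,9] → #
    (8,7)@(17, 15): e=[-2,5,25] → ·
    (7,8)@(15, 17): e=[18,11,-1] → ·
    (8,8)@(17, 17): e=[10,3,15] → #
    (8,9)@(17, 19): e=[22,1,5] → #
    (8,10)@(17, 21): e=[34,-1,-5] → ·
  covered (4 px):
    · · · · · · · · ·
    · · · · · · · · ·
    · · · · · · · · ·
    · · · · · · · · ·
    · · · · · · · · ·
    · · · · · · · · ·
    · · · · · · # · ·
    · · · · · · · # ·
    · · · · · · · · #
    · · · · · · · · #
    · · · · · · · · ·
T2:
  2·area = 100
  edge (12, 6)→(14, 16): d=(2,10) right/bottom  bias=-1
  edge (14, 16)→(4, 16): d=(-10,0) right/bottom  bias=-1
  edge (4, 16)→(12, 6): d=(8,-10) top-left  bias=+0
    (5,0)@(11, 1): e=[0,150,-50] → ·  [on edge]
    (5,4)@(11, 9): e=[16,70,14] → #
    (6,4)@(13, 9): e=[-4,70,34] → ·
    (4,5)@(9, 11): e=[40,50,10] → #
    (6,5)@(13, 11): e=[0,50,50] → ·  [on edge]
    (3,6)@(7, 13): e=[64,30,6] → #
    (6,6)@(13, 13): e=[4,30,66] → #
    (7,6)@(15, 13): e=[-16,30,86] → ·
    (2,7)@(5, 15): e=[88,10,2] → #
    (7,7)@(15, 15): e=[-12,10,102] → ·
    (2,8)@(5, 17): e=[92,-10,18] → ·
    (3,8)@(7, 17): e=[72,-10,38] → ·
    (7,10)@(15, 21): e=[0,-50,150] → ·  [on edge]
  covered (12 px):
    · · · · · · · · ·
    · · · · · · · · ·
    · · · · · · · · ·
    · · · · · · · · ·
    · · · · · # · · ·
    · · · · # # · · ·
    · · · # # # # · ·
    · · # # # # # · ·
    · · · · · · · · ·
    · · · · · · · · ·
    · · · · · · · · ·

Final: [[5,4],[4,5],[5,5],[3,6],[4,6],[5,6],[6,6],[2,7],[3,7],[4,7],[5,7],[6,7]]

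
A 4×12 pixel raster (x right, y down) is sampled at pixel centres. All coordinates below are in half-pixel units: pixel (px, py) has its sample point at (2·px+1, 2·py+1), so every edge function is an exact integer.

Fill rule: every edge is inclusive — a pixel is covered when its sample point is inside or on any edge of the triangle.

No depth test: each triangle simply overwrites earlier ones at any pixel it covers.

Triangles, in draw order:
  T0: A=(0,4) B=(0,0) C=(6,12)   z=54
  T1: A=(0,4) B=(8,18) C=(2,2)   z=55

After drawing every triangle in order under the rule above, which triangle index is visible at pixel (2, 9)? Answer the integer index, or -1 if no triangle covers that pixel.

T0:
  2·area = 24
  edge (0, 4)→(0, 0): d=(0,-4) inclusive
  edge (0, 0)→(6, 12): d=(6,12) inclusive
  edge (6, 12)→(0, 4): d=(-6,-8) inclusive
    (0,1)@(1, 3): e=[4,6,14] → █
    (1,1)@(3, 3): e=[12,-18,30] → ·
    (0,2)@(1, 5): e=[4,18,2] → █
    (1,2)@(3, 5): e=[12,-6,18] → ·
    (0,3)@(1, 7): e=[4,30,-10] → ·
    (1,3)@(3, 7): e=[12,6,6] → █
    (2,3)@(5, 7): e=[20,-18,22] → ·
    (1,4)@(3, 9): e=[12,18,-6] → ·
  covered (3 px):
    · · · ·
    █ · · ·
    █ · · ·
    · █ · ·
    · · · ·
    · · · ·
    · · · ·
    · · · ·
    · · · ·
    · · · ·
    · · · ·
    · · · ·
T1:
  2·area = 44  (B↔C swapped to make it positive)
  edge (0, 4)→(2, 2): d=(2,-2) inclusive
  edge (2, 2)→(8, 18): d=(6,16) inclusive
  edge (8, 18)→(0, 4): d=(-8,-14) inclusive
    (1,0)@(3, 1): e=[0,-22,66] → ·  [on edge]
    (0,1)@(1, 3): e=[0,22,22] → █  [on edge]
    (1,1)@(3, 3): e=[4,-10,50] → ·
    (0,2)@(1, 5): e=[4,34,6] → █
    (1,2)@(3, 5): e=[8,2,34] → █
    (2,2)@(5, 5): e=[12,-30,62] → ·
    (0,3)@(1, 7): e=[8,46,-10] → ·
    (1,3)@(3, 7): e=[12,14,18] → █
    (2,3)@(5, 7): e=[16,-18,46] → ·
    (1,4)@(3, 9): e=[16,26,2] → █
    (2,4)@(5, 9): e=[20,-6,30] → ·
    (1,5)@(3, 11): e=[20,38,-14] → ·
  covered (6 px):
    · · · ·
    █ · · ·
    █ █ · ·
    · █ · ·
    · █ · ·
    · · █ ·
    · · · ·
    · · · ·
    · · · ·
    · · · ·
    · · · ·
    · · · ·

Z-buffer (winner per pixel, '.' = empty):
  . . . .
  1 . . .
  1 1 . .
  . 1 . .
  . 1 . .
  . . 1 .
  . . . .
  . . . .
  . . . .
  . . . .
  . . . .
  . . . .

Answer: -1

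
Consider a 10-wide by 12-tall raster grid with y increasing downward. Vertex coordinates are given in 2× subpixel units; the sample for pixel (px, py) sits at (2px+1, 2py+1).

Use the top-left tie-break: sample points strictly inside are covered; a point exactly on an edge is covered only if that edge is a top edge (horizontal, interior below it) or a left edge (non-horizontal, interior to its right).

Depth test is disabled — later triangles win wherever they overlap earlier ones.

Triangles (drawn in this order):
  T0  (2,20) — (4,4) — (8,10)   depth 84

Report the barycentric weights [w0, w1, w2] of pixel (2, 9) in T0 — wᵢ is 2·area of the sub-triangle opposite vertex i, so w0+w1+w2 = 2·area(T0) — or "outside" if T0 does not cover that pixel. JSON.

T0:
  2·area = 76
  edge (2, 20)→(4, 4): d=(2,-16) top-left  bias=+0
  edge (4, 4)→(8, 10): d=(4,6) right/bottom  bias=-1
  edge (8, 10)→(2, 20): d=(-6,10) right/bottom  bias=-1
    (5,2)@(11, 5): e=[114,-38,0] → ·  [on edge]
    (2,3)@(5, 7): e=[22,6,48] → █
    (3,3)@(7, 7): e=[54,-6,28] → ·
    (2,4)@(5, 9): e=[26,14,36] → █
    (3,4)@(7, 9): e=[58,2,16] → █
    (4,4)@(9, 9): e=[90,-10,-4] → ·
    (2,5)@(5, 11): e=[30,22,24] → █
    (4,5)@(9, 11): e=[94,-2,-16] → ·
    (1,6)@(3, 13): e=[2,42,32] → █
    (3,6)@(7, 13): e=[66,18,-8] → ·
    (1,7)@(3, 15): e=[6,50,20] → █
    (2,7)@(5, 15): e=[38,38,0] → ·  [on edge]
  covered (9 px):
    · · · · · · · · · ·
    · · · · · · · · · ·
    · · · · · · · · · ·
    · · █ · · · · · · ·
    · · █ █ · · · · · ·
    · · █ █ · · · · · ·
    · █ █ · · · · · · ·
    · █ · · · · · · · ·
    · █ · · · · · · · ·
    · · · · · · · · · ·
    · · · · · · · · · ·
    · · · · · · · · · ·

Result: "outside"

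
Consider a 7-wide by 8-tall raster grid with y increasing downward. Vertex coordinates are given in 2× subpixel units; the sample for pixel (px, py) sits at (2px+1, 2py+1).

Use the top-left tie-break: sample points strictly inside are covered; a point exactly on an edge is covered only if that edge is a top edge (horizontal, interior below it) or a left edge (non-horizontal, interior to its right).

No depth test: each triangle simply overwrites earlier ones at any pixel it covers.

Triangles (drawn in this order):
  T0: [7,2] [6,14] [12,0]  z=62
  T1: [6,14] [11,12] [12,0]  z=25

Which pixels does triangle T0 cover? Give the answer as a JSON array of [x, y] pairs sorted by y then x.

T0:
  2·area = 58  (B↔C swapped to make it positive)
  edge (7, 2)→(12, 0): d=(5,-2) top-left  bias=+0
  edge (12, 0)→(6, 14): d=(-6,14) right/bottom  bias=-1
  edge (6, 14)→(7, 2): d=(1,-12) top-left  bias=+0
    (5,0)@(11, 1): e=[3,8,47] → #
    (6,0)@(13, 1): e=[7,-20,71] → ·
    (3,1)@(7, 3): e=[5,52,1] → #
    (4,1)@(9, 3): e=[9,24,25] → #
    (5,1)@(11, 3): e=[13,-4,49] → ·
    (3,2)@(7, 5): e=[15,40,3] → #
    (5,2)@(11, 5): e=[23,-16,51] → ·
    (3,3)@(7, 7): e=[25,28,5] → #
    (4,3)@(9, 7): e=[29,0,29] → ·  [on edge]
    (3,4)@(7, 9): e=[35,16,7] → #
    (4,4)@(9, 9): e=[39,-12,31] → ·
    (3,5)@(7, 11): e=[45,4,9] → #
  covered (8 px):
    · · · · · # ·
    · · · # # · ·
    · · · # # · ·
    · · · # · · ·
    · · · # · · ·
    · · · # · · ·
    · · · · · · ·
    · · · · · · ·
T1:
  2·area = 58  (B↔C swapped to make it positive)
  edge (6, 14)→(12, 0): d=(6,-14) top-left  bias=+0
  edge (12, 0)→(11, 12): d=(-1,12) right/bottom  bias=-1
  edge (11, 12)→(6, 14): d=(-5,2) right/bottom  bias=-1
    (5,1)@(11, 3): e=[4,9,45] → #
    (6,1)@(13, 3): e=[32,-15,41] → ·
    (5,2)@(11, 5): e=[16,7,35] → #
    (6,2)@(13, 5): e=[44,-17,31] → ·
    (4,3)@(9, 7): e=[0,29,29] → #  [on edge]
    (6,3)@(13, 7): e=[56,-19,21] → ·
    (4,4)@(9, 9): e=[12,27,19] → #
    (6,4)@(13, 9): e=[68,-21,11] → ·
    (4,5)@(9, 11): e=[24,25,9] → #
    (6,5)@(13, 11): e=[80,-23,1] → ·
    (3,6)@(7, 13): e=[8,47,3] → #
    (4,6)@(9, 13): e=[36,23,-1] → ·
  covered (9 px):
    · · · · · · ·
    · · · · · # ·
    · · · · · # ·
    · · · · # # ·
    · · · · # # ·
    · · · · # # ·
    · · · # · · ·
    · · · · · · ·

Final: [[5,0],[3,1],[4,1],[3,2],[4,2],[3,3],[3,4],[3,5]]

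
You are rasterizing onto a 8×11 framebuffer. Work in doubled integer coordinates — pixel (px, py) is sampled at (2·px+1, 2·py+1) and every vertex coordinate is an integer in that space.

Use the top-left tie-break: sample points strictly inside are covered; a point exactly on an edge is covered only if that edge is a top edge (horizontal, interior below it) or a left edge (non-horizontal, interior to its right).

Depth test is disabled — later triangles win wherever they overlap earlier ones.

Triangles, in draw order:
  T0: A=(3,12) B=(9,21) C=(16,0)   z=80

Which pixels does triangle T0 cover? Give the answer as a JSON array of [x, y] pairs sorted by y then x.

T0:
  2·area = 189  (B↔C swapped to make it positive)
  edge (3, 12)→(16, 0): d=(13,-12) top-left  bias=+0
  edge (16, 0)→(9, 21): d=(-7,21) right/bottom  bias=-1
  edge (9, 21)→(3, 12): d=(-6,-9) top-left  bias=+0
    (7,0)@(15, 1): e=[1,14,174] → #
    (6,1)@(13, 3): e=[3,42,144] → #
    (7,1)@(15, 3): e=[27,0,162] → ·  [on edge]
    (5,2)@(11, 5): e=[5,70,114] → #
    (7,2)@(15, 5): e=[53,-14,150] → ·
    (4,3)@(9, 7): e=[7,98,84] → #
    (7,3)@(15, 7): e=[79,-28,138] → ·
    (0,4)@(1, 9): e=[-63,252,0] → ·  [on edge]
    (3,4)@(7, 9): e=[9,126,54] → #
    (6,4)@(13, 9): e=[81,0,108] → ·  [on edge]
    (2,5)@(5, 11): e=[11,154,24] → #
    (6,5)@(13, 11): e=[107,-14,96] → ·
    (2,7)@(5, 15): e=[63,126,0] → #  [on edge]
    (5,7)@(11, 15): e=[135,0,54] → ·  [on edge]
    (4,10)@(9, 21): e=[189,0,0] → ·  [on edge]
  covered (24 px):
    · · · · · · · #
    · · · · · · # ·
    · · · · · # # ·
    · · · · # # # ·
    · · · # # # · ·
    · · # # # # · ·
    · · # # # # · ·
    · · # # # · · ·
    · · · # # · · ·
    · · · · # · · ·
    · · · · · · · ·

Result: [[7,0],[6,1],[5,2],[6,2],[4,3],[5,3],[6,3],[3,4],[4,4],[5,4],[2,5],[3,5],[4,5],[5,5],[2,6],[3,6],[4,6],[5,6],[2,7],[3,7],[4,7],[3,8],[4,8],[4,9]]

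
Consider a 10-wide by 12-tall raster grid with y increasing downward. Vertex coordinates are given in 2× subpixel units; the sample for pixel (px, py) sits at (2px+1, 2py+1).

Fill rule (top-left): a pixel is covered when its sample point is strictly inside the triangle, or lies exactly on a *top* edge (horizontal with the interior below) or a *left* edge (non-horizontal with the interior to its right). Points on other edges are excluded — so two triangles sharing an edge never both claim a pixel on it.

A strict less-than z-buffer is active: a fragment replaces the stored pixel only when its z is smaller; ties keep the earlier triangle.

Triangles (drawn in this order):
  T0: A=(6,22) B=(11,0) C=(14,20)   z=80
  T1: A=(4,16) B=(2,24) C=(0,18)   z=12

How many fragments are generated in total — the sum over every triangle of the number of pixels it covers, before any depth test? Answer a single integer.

T0:
  2·area = 166
  edge (6, 22)→(11, 0): d=(5,-22) top-left  bias=+0
  edge (11, 0)→(14, 20): d=(3,20) right/bottom  bias=-1
  edge (14, 20)→(6, 22): d=(-8,2) right/bottom  bias=-1
    (5,0)@(11, 1): e=[5,3,158] → X
    (6,0)@(13, 1): e=[49,-37,154] → .
    (5,1)@(11, 3): e=[15,9,142] → X
    (6,1)@(13, 3): e=[59,-31,138] → .
    (5,2)@(11, 5): e=[25,15,126] → X
    (6,2)@(13, 5): e=[69,-25,122] → .
    (5,3)@(11, 7): e=[35,21,110] → X
    (6,3)@(13, 7): e=[79,-19,106] → .
    (4,4)@(9, 9): e=[1,67,98] → X
    (6,4)@(13, 9): e=[89,-13,90] → .
    (4,5)@(9, 11): e=[11,73,82] → X
    (6,5)@(13, 11): e=[99,-7,74] → .
  covered (22 px):
    . . . . . X . . . .
    . . . . . X . . . .
    . . . . . X . . . .
    . . . . . X . . . .
    . . . . X X . . . .
    . . . . X X . . . .
    . . . . X X . . . .
    . . . . X X X . . .
    . . . . X X X . . .
    . . . X X X X . . .
    . . . X X . . . . .
    . . . . . . . . . .
T1:
  2·area = 28
  edge (4, 16)→(2, 24): d=(-2,8) right/bottom  bias=-1
  edge (2, 24)→(0, 18): d=(-2,-6) top-left  bias=+0
  edge (0, 18)→(4, 16): d=(4,-2) top-left  bias=+0
    (1,8)@(3, 17): e=[6,20,2] → X
    (2,8)@(5, 17): e=[-10,32,6] → .
    (0,9)@(1, 19): e=[18,4,6] → X
    (2,9)@(5, 19): e=[-14,28,14] → .
    (0,10)@(1, 21): e=[14,0,14] → X  [on edge]
    (1,10)@(3, 21): e=[-2,12,18] → .
    (0,11)@(1, 23): e=[10,-4,22] → .
  covered (4 px):
    . . . . . . . . . .
    . . . . . . . . . .
    . . . . . . . . . .
    . . . . . . . . . .
    . . . . . . . . . .
    . . . . . . . . . .
    . . . . . . . . . .
    . . . . . . . . . .
    . X . . . . . . . .
    X X . . . . . . . .
    X . . . . . . . . .
    . . . . . . . . . .

Result: 26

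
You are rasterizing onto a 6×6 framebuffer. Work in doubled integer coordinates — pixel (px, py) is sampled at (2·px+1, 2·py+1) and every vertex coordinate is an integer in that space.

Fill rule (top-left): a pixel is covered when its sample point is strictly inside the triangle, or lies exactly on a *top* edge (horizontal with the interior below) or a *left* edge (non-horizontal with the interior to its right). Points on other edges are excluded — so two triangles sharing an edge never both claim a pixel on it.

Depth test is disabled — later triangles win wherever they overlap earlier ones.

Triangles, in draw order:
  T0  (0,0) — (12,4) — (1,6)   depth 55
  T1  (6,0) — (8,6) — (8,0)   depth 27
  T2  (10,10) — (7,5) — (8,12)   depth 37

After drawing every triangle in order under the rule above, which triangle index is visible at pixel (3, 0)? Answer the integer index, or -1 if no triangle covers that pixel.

T0:
  2·area = 68
  edge (0, 0)→(12, 4): d=(12,4) right/bottom  bias=-1
  edge (12, 4)→(1, 6): d=(-11,2) right/bottom  bias=-1
  edge (1, 6)→(0, 0): d=(-1,-6) top-left  bias=+0
    (0,0)@(1, 1): e=[8,55,5] → X
    (1,0)@(3, 1): e=[0,51,17] → .  [on edge]
    (0,1)@(1, 3): e=[32,33,3] → X
    (1,1)@(3, 3): e=[24,29,15] → X
    (2,1)@(5, 3): e=[16,25,27] → X
    (3,1)@(7, 3): e=[8,21,39] → X
    (4,1)@(9, 3): e=[0,17,51] → .  [on edge]
    (0,2)@(1, 5): e=[56,11,1] → X
    (3,2)@(7, 5): e=[32,-1,37] → .
    (0,3)@(1, 7): e=[80,-11,-1] → .
    (1,3)@(3, 7): e=[72,-15,11] → .
    (2,3)@(5, 7): e=[64,-19,23] → .
  covered (8 px):
    X . . . . .
    X X X X . .
    X X X . . .
    . . . . . .
    . . . . . .
    . . . . . .
T1:
  2·area = 12  (B↔C swapped to make it positive)
  edge (6, 0)→(8, 0): d=(2,0) top-left  bias=+0
  edge (8, 0)→(8, 6): d=(0,6) right/bottom  bias=-1
  edge (8, 6)→(6, 0): d=(-2,-6) top-left  bias=+0
    (3,0)@(7, 1): e=[2,6,4] → X
    (4,0)@(9, 1): e=[2,-6,16] → .
    (3,1)@(7, 3): e=[6,6,0] → X  [on edge]
    (4,1)@(9, 3): e=[6,-6,12] → .
    (3,2)@(7, 5): e=[10,6,-4] → .
    (4,4)@(9, 9): e=[18,-6,0] → .  [on edge]
  covered (2 px):
    . . . X . .
    . . . X . .
    . . . . . .
    . . . . . .
    . . . . . .
    . . . . . .
T2:
  2·area = 16  (B↔C swapped to make it positive)
  edge (10, 10)→(8, 12): d=(-2,2) right/bottom  bias=-1
  edge (8, 12)→(7, 5): d=(-1,-7) top-left  bias=+0
  edge (7, 5)→(10, 10): d=(3,5) right/bottom  bias=-1
    (3,2)@(7, 5): e=[16,0,0] → .  [on edge]
    (4,4)@(9, 9): e=[4,10,2] → X
    (5,4)@(11, 9): e=[0,24,-8] → .  [on edge]
    (4,5)@(9, 11): e=[0,8,8] → .  [on edge]
  covered (1 px):
    . . . . . .
    . . . . . .
    . . . . . .
    . . . . . .
    . . . . X .
    . . . . . .

Z-buffer (winner per pixel, '.' = empty):
  0 . . 1 . .
  0 0 0 1 . .
  0 0 0 . . .
  . . . . . .
  . . . . 2 .
  . . . . . .

Answer: 1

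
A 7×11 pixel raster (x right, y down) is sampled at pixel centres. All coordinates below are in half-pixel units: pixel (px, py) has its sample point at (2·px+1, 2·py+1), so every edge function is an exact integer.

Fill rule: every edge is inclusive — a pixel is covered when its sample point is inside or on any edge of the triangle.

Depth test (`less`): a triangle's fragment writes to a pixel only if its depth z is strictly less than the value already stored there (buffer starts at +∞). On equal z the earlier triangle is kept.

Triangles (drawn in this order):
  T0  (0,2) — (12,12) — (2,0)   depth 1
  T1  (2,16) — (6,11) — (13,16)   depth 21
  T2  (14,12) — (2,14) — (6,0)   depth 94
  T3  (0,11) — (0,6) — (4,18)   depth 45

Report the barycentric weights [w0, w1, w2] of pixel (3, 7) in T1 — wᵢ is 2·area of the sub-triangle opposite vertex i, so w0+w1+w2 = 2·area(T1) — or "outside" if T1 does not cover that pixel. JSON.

T0:
  2·area = 44  (B↔C swapped to make it positive)
  edge (0, 2)→(2, 0): d=(2,-2) inclusive
  edge (2, 0)→(12, 12): d=(10,12) inclusive
  edge (12, 12)→(0, 2): d=(-12,-10) inclusive
    (0,0)@(1, 1): e=[0,22,22] → X  [on edge]
    (1,0)@(3, 1): e=[4,-2,42] → .
    (0,1)@(1, 3): e=[4,42,-2] → .
    (1,1)@(3, 3): e=[8,18,18] → X
    (2,1)@(5, 3): e=[12,-6,38] → .
    (1,2)@(3, 5): e=[12,38,-6] → .
    (2,2)@(5, 5): e=[16,14,14] → X
    (3,2)@(7, 5): e=[20,-10,34] → .
    (2,3)@(5, 7): e=[20,34,-10] → .
    (3,3)@(7, 7): e=[24,10,10] → X
    (4,3)@(9, 7): e=[28,-14,30] → .
    (3,4)@(7, 9): e=[28,30,-14] → .
  covered (6 px):
    X . . . . . .
    . X . . . . .
    . . X . . . .
    . . . X . . .
    . . . . X . .
    . . . . . X .
    . . . . . . .
    . . . . . . .
    . . . . . . .
    . . . . . . .
    . . . . . . .
T1:
  2·area = 55
  edge (2, 16)→(6, 11): d=(4,-5) inclusive
  edge (6, 11)→(13, 16): d=(7,5) inclusive
  edge (13, 16)→(2, 16): d=(-11,0) inclusive
    (2,6)@(5, 13): e=[3,19,33] → X
    (3,6)@(7, 13): e=[13,9,33] → X
    (4,6)@(9, 13): e=[23,-1,33] → .
    (1,7)@(3, 15): e=[1,43,11] → X
    (4,7)@(9, 15): e=[31,13,11] → X
    (5,7)@(11, 15): e=[41,3,11] → X
    (6,7)@(13, 15): e=[51,-7,11] → .
    (1,8)@(3, 17): e=[9,57,-11] → .
    (2,8)@(5, 17): e=[19,47,-11] → .
    (3,8)@(7, 17): e=[29,37,-11] → .
    (4,8)@(9, 17): e=[39,27,-11] → .
    (5,8)@(11, 17): e=[49,17,-11] → .
  covered (7 px):
    . . . . . . .
    . . . . . . .
    . . . . . . .
    . . . . . . .
    . . . . . . .
    . . . . . . .
    . . X X . . .
    . X X X X X .
    . . . . . . .
    . . . . . . .
    . . . . . . .
T2:
  2·area = 160
  edge (14, 12)→(2, 14): d=(-12,2) inclusive
  edge (2, 14)→(6, 0): d=(4,-14) inclusive
  edge (6, 0)→(14, 12): d=(8,12) inclusive
    (3,1)@(7, 3): e=[122,26,12] → X
    (4,1)@(9, 3): e=[118,54,-12] → .
    (2,2)@(5, 5): e=[102,6,52] → X
    (4,2)@(9, 5): e=[94,62,4] → X
    (5,2)@(11, 5): e=[90,90,-20] → .
    (2,3)@(5, 7): e=[78,14,68] → X
    (5,3)@(11, 7): e=[66,98,-4] → .
    (2,4)@(5, 9): e=[54,22,84] → X
    (5,4)@(11, 9): e=[42,106,12] → X
    (6,4)@(13, 9): e=[38,134,-12] → .
    (1,5)@(3, 11): e=[34,2,124] → X
    (6,5)@(13, 11): e=[14,142,4] → X
  covered (20 px):
    . . . . . . .
    . . . X . . .
    . . X X X . .
    . . X X X . .
    . . X X X X .
    . X X X X X X
    . X X X . . .
    . . . . . . .
    . . . . . . .
    . . . . . . .
    . . . . . . .
T3:
  2·area = 20
  edge (0, 11)→(0, 6): d=(0,-5) inclusive
  edge (0, 6)→(4, 18): d=(4,12) inclusive
  edge (4, 18)→(0, 11): d=(-4,-7) inclusive
    (0,4)@(1, 9): e=[5,0,15] → X  [on edge]
    (1,4)@(3, 9): e=[15,-24,29] → .
    (0,5)@(1, 11): e=[5,8,7] → X
    (1,5)@(3, 11): e=[15,-16,21] → .
    (0,6)@(1, 13): e=[5,16,-1] → .
    (1,7)@(3, 15): e=[15,0,5] → X  [on edge]
    (2,7)@(5, 15): e=[25,-24,19] → .
    (1,8)@(3, 17): e=[15,8,-3] → .
    (2,10)@(5, 21): e=[25,0,-5] → .  [on edge]
  covered (3 px):
    . . . . . . .
    . . . . . . .
    . . . . . . .
    . . . . . . .
    X . . . . . .
    X . . . . . .
    . . . . . . .
    . X . . . . .
    . . . . . . .
    . . . . . . .
    . . . . . . .

Result: [23,11,21]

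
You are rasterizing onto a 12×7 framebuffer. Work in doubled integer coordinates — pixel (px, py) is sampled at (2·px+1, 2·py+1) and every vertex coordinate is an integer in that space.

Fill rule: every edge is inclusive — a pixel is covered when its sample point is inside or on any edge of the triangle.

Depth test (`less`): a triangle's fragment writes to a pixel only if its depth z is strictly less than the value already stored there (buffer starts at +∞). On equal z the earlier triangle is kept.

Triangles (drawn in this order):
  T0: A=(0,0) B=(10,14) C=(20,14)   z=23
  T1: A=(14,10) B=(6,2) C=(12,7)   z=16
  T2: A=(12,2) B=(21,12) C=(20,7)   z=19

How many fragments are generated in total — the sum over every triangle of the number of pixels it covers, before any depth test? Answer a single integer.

T0:
  2·area = 140  (B↔C swapped to make it positive)
  edge (0, 0)→(20, 14): d=(20,14) inclusive
  edge (20, 14)→(10, 14): d=(-10,0) inclusive
  edge (10, 14)→(0, 0): d=(-10,-14) inclusive
    (0,0)@(1, 1): e=[6,130,4] → █
    (1,0)@(3, 1): e=[-22,130,32] → ·
    (0,1)@(1, 3): e=[46,110,-16] → ·
    (1,1)@(3, 3): e=[18,110,12] → █
    (2,1)@(5, 3): e=[-10,110,40] → ·
    (1,2)@(3, 5): e=[58,90,-8] → ·
    (2,2)@(5, 5): e=[30,90,20] → █
    (3,2)@(7, 5): e=[2,90,48] → █
    (4,2)@(9, 5): e=[-26,90,76] → ·
    (2,3)@(5, 7): e=[70,70,0] → █  [on edge]
    (4,3)@(9, 7): e=[14,70,56] → █
    (5,3)@(11, 7): e=[-14,70,84] → ·
  covered (18 px):
    █ · · · · · · · · · · ·
    · █ · · · · · · · · · ·
    · · █ █ · · · · · · · ·
    · · █ █ █ · · · · · · ·
    · · · █ █ █ · · · · · ·
    · · · · █ █ █ █ · · · ·
    · · · · · █ █ █ █ · · ·
T1:
  2·area = 8
  edge (14, 10)→(6, 2): d=(-8,-8) inclusive
  edge (6, 2)→(12, 7): d=(6,5) inclusive
  edge (12, 7)→(14, 10): d=(2,3) inclusive
    (2,0)@(5, 1): e=[0,-1,9] → ·  [on edge]
    (3,1)@(7, 3): e=[0,1,7] → █  [on edge]
    (4,1)@(9, 3): e=[16,-9,1] → ·
    (3,2)@(7, 5): e=[-16,13,11] → ·
    (4,2)@(9, 5): e=[0,3,5] → █  [on edge]
    (5,2)@(11, 5): e=[16,-7,-1] → ·
    (4,3)@(9, 7): e=[-16,15,9] → ·
    (5,3)@(11, 7): e=[0,5,3] → █  [on edge]
    (6,3)@(13, 7): e=[16,-5,-3] → ·
    (5,4)@(11, 9): e=[-16,17,7] → ·
    (6,4)@(13, 9): e=[0,7,1] → █  [on edge]
    (7,4)@(15, 9): e=[16,-3,-5] → ·
    (7,5)@(15, 11): e=[0,9,-1] → ·  [on edge]
    (8,6)@(17, 13): e=[0,11,-3] → ·  [on edge]
  covered (4 px):
    · · · · · · · · · · · ·
    · · · █ · · · · · · · ·
    · · · · █ · · · · · · ·
    · · · · · █ · · · · · ·
    · · · · · · █ · · · · ·
    · · · · · · · · · · · ·
    · · · · · · · · · · · ·
T2:
  2·area = 35  (B↔C swapped to make it positive)
  edge (12, 2)→(20, 7): d=(8,5) inclusive
  edge (20, 7)→(21, 12): d=(1,5) inclusive
  edge (21, 12)→(12, 2): d=(-9,-10) inclusive
    (6,1)@(13, 3): e=[3,31,1] → █
    (7,1)@(15, 3): e=[-7,21,21] → ·
    (6,2)@(13, 5): e=[19,33,-17] → ·
    (7,2)@(15, 5): e=[9,23,3] → █
    (8,2)@(17, 5): e=[-1,13,23] → ·
    (7,3)@(15, 7): e=[25,25,-15] → ·
    (8,3)@(17, 7): e=[15,15,5] → █
    (9,3)@(19, 7): e=[5,5,25] → █
    (10,3)@(21, 7): e=[-5,-5,45] → ·
    (8,4)@(17, 9): e=[31,17,-13] → ·
    (9,4)@(19, 9): e=[21,7,7] → █
    (10,4)@(21, 9): e=[11,-3,27] → ·
  covered (5 px):
    · · · · · · · · · · · ·
    · · · · · · █ · · · · ·
    · · · · · · · █ · · · ·
    · · · · · · · · █ █ · ·
    · · · · · · · · · █ · ·
    · · · · · · · · · · · ·
    · · · · · · · · · · · ·

Answer: 27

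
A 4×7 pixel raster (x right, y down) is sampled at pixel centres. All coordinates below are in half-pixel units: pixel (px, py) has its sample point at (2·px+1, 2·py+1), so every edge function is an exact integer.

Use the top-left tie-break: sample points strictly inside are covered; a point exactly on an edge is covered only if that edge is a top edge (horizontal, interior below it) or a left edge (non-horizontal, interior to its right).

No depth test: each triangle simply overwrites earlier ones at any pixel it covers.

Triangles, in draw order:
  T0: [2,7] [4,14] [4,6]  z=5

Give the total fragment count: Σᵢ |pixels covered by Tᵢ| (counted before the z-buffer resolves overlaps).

T0:
  2·area = 16  (B↔C swapped to make it positive)
  edge (2, 7)→(4, 6): d=(2,-1) top-left  bias=+0
  edge (4, 6)→(4, 14): d=(0,8) right/bottom  bias=-1
  edge (4, 14)→(2, 7): d=(-2,-7) top-left  bias=+0
    (1,3)@(3, 7): e=[1,8,7] → █
    (2,3)@(5, 7): e=[3,-8,21] → ·
    (1,4)@(3, 9): e=[5,8,3] → █
    (2,4)@(5, 9): e=[7,-8,17] → ·
    (1,5)@(3, 11): e=[9,8,-1] → ·
  covered (2 px):
    · · · ·
    · · · ·
    · · · ·
    · █ · ·
    · █ · ·
    · · · ·
    · · · ·

Answer: 2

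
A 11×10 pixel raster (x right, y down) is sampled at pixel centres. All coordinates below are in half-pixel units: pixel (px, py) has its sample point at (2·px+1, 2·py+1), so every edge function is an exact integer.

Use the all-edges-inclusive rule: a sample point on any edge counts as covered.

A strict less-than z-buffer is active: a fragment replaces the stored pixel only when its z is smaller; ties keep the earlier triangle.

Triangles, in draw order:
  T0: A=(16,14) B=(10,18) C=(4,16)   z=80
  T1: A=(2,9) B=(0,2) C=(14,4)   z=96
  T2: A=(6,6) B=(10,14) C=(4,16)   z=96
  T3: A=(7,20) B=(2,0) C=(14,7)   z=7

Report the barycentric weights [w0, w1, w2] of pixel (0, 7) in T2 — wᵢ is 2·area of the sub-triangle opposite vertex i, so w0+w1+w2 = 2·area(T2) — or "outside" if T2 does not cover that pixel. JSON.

T0:
  2·area = 36
  edge (16, 14)→(10, 18): d=(-6,4) inclusive
  edge (10, 18)→(4, 16): d=(-6,-2) inclusive
  edge (4, 16)→(16, 14): d=(12,-2) inclusive
    (0,7)@(1, 15): e=[54,0,-18] → ·  [on edge]
    (5,7)@(11, 15): e=[14,20,2] → █
    (6,7)@(13, 15): e=[6,24,6] → █
    (7,7)@(15, 15): e=[-2,28,10] → ·
    (3,8)@(7, 17): e=[18,0,18] → █  [on edge]
    (4,8)@(9, 17): e=[10,4,22] → █
    (6,8)@(13, 17): e=[-6,12,30] → ·
    (3,9)@(7, 19): e=[6,-12,42] → ·
    (4,9)@(9, 19): e=[-2,-8,46] → ·
    (5,9)@(11, 19): e=[-10,-4,50] → ·
    (6,9)@(13, 19): e=[-18,0,54] → ·  [on edge]
  covered (5 px):
    · · · · · · · · · · ·
    · · · · · · · · · · ·
    · · · · · · · · · · ·
    · · · · · · · · · · ·
    · · · · · · · · · · ·
    · · · · · · · · · · ·
    · · · · · · · · · · ·
    · · · · · █ █ · · · ·
    · · · █ █ █ · · · · ·
    · · · · · · · · · · ·
T1:
  2·area = 94
  edge (2, 9)→(0, 2): d=(-2,-7) inclusive
  edge (0, 2)→(14, 4): d=(14,2) inclusive
  edge (14, 4)→(2, 9): d=(-12,5) inclusive
    (0,1)@(1, 3): e=[5,12,77] → █
    (1,1)@(3, 3): e=[19,8,67] → █
    (2,1)@(5, 3): e=[33,4,57] → █
    (3,1)@(7, 3): e=[47,0,47] → █  [on edge]
    (4,1)@(9, 3): e=[61,-4,37] → ·
    (0,2)@(1, 5): e=[1,40,53] → █
    (4,2)@(9, 5): e=[57,24,13] → █
    (5,2)@(11, 5): e=[71,20,3] → █
    (6,2)@(13, 5): e=[85,16,-7] → ·
    (10,2)@(21, 5): e=[141,0,-47] → ·  [on edge]
    (0,3)@(1, 7): e=[-3,68,29] → ·
    (1,3)@(3, 7): e=[11,64,19] → █
  covered (12 px):
    · · · · · · · · · · ·
    █ █ █ █ · · · · · · ·
    █ █ █ █ █ █ · · · · ·
    · █ █ · · · · · · · ·
    · · · · · · · · · · ·
    · · · · · · · · · · ·
    · · · · · · · · · · ·
    · · · · · · · · · · ·
    · · · · · · · · · · ·
    · · · · · · · · · · ·
T2:
  2·area = 56
  edge (6, 6)→(10, 14): d=(4,8) inclusive
  edge (10, 14)→(4, 16): d=(-6,2) inclusive
  edge (4, 16)→(6, 6): d=(2,-10) inclusive
    (3,0)@(7, 1): e=[-28,84,0] → ·  [on edge]
    (3,4)@(7, 9): e=[4,36,16] → █
    (4,4)@(9, 9): e=[-12,32,36] → ·
    (2,5)@(5, 11): e=[28,28,0] → █  [on edge]
    (4,5)@(9, 11): e=[-4,20,40] → ·
    (9,5)@(19, 11): e=[-84,0,140] → ·  [on edge]
    (2,6)@(5, 13): e=[36,16,4] → █
    (4,6)@(9, 13): e=[4,8,44] → █
    (5,6)@(11, 13): e=[-12,4,64] → ·
    (6,6)@(13, 13): e=[-28,0,84] → ·  [on edge]
    (2,7)@(5, 15): e=[44,4,8] → █
    (3,7)@(7, 15): e=[28,0,28] → █  [on edge]
    (0,8)@(1, 17): e=[84,0,-28] → ·  [on edge]
  covered (8 px):
    · · · · · · · · · · ·
    · · · · · · · · · · ·
    · · · · · · · · · · ·
    · · · · · · · · · · ·
    · · · █ · · · · · · ·
    · · █ █ · · · · · · ·
    · · █ █ █ · · · · · ·
    · · █ █ · · · · · · ·
    · · · · · · · · · · ·
    · · · · · · · · · · ·
T3:
  2·area = 205
  edge (7, 20)→(2, 0): d=(-5,-20) inclusive
  edge (2, 0)→(14, 7): d=(12,7) inclusive
  edge (14, 7)→(7, 20): d=(-7,13) inclusive
    (1,0)@(3, 1): e=[15,5,185] → █
    (2,0)@(5, 1): e=[55,-9,159] → ·
    (1,1)@(3, 3): e=[5,29,171] → █
    (2,1)@(5, 3): e=[45,15,145] → █
    (3,1)@(7, 3): e=[85,1,119] → █
    (4,1)@(9, 3): e=[125,-13,93] → ·
    (1,2)@(3, 5): e=[-5,53,157] → ·
    (2,2)@(5, 5): e=[35,39,131] → █
    (4,2)@(9, 5): e=[115,11,79] → █
    (5,2)@(11, 5): e=[155,-3,53] → ·
    (2,3)@(5, 7): e=[25,63,117] → █
    (5,3)@(11, 7): e=[145,21,39] → █
  covered (26 px):
    · █ · · · · · · · · ·
    · █ █ █ · · · · · · ·
    · · █ █ █ · · · · · ·
    · · █ █ █ █ █ · · · ·
    · · █ █ █ █ · · · · ·
    · · █ █ █ █ · · · · ·
    · · · █ █ · · · · · ·
    · · · █ █ · · · · · ·
    · · · █ · · · · · · ·
    · · · █ · · · · · · ·

Answer: "outside"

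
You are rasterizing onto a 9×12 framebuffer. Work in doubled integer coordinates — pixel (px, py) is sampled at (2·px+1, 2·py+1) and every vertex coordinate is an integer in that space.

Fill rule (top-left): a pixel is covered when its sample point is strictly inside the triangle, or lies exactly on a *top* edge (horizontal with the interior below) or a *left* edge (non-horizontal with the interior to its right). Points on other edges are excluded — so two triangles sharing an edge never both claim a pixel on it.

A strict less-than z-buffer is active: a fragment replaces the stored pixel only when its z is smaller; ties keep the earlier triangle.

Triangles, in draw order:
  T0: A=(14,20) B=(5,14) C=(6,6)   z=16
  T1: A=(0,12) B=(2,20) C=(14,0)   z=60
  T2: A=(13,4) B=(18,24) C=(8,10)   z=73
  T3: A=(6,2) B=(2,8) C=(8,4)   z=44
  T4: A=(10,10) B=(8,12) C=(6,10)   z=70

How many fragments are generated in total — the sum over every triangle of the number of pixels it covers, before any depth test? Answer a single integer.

T0:
  2·area = 78
  edge (14, 20)→(5, 14): d=(-9,-6) top-left  bias=+0
  edge (5, 14)→(6, 6): d=(1,-8) top-left  bias=+0
  edge (6, 6)→(14, 20): d=(8,14) right/bottom  bias=-1
    (3,4)@(7, 9): e=[57,11,10] → #
    (4,4)@(9, 9): e=[69,27,-18] → ·
    (3,5)@(7, 11): e=[39,13,26] → #
    (4,5)@(9, 11): e=[51,29,-2] → ·
    (3,6)@(7, 13): e=[21,15,42] → #
    (4,6)@(9, 13): e=[33,31,14] → #
    (5,6)@(11, 13): e=[45,47,-14] → ·
    (3,7)@(7, 15): e=[3,17,58] → #
    (5,7)@(11, 15): e=[27,49,2] → #
    (6,7)@(13, 15): e=[39,65,-26] → ·
    (3,8)@(7, 17): e=[-15,19,74] → ·
    (4,8)@(9, 17): e=[-3,35,46] → ·
  covered (9 px):
    · · · · · · · · ·
    · · · · · · · · ·
    · · · · · · · · ·
    · · · · · · · · ·
    · · · # · · · · ·
    · · · # · · · · ·
    · · · # # · · · ·
    · · · # # # · · ·
    · · · · · # · · ·
    · · · · · · # · ·
    · · · · · · · · ·
    · · · · · · · · ·
T1:
  2·area = 136  (B↔C swapped to make it positive)
  edge (0, 12)→(14, 0): d=(14,-12) top-left  bias=+0
  edge (14, 0)→(2, 20): d=(-12,20) right/bottom  bias=-1
  edge (2, 20)→(0, 12): d=(-2,-8) top-left  bias=+0
    (6,0)@(13, 1): e=[2,8,126] → #
    (7,0)@(15, 1): e=[26,-32,142] → ·
    (5,1)@(11, 3): e=[6,24,106] → #
    (6,1)@(13, 3): e=[30,-16,122] → ·
    (4,2)@(9, 5): e=[10,40,86] → #
    (5,2)@(11, 5): e=[34,0,102] → ·  [on edge]
    (3,3)@(7, 7): e=[14,56,66] → #
    (5,3)@(11, 7): e=[62,-24,98] → ·
    (2,4)@(5, 9): e=[18,72,46] → #
    (4,4)@(9, 9): e=[66,-8,78] → ·
    (1,5)@(3, 11): e=[22,88,26] → #
    (4,5)@(9, 11): e=[94,-32,74] → ·
    (2,7)@(5, 15): e=[102,0,34] → ·  [on edge]
  covered (16 px):
    · · · · · · # · ·
    · · · · · # · · ·
    · · · · # · · · ·
    · · · # # · · · ·
    · · # # · · · · ·
    · # # # · · · · ·
    # # # · · · · · ·
    # # · · · · · · ·
    · # · · · · · · ·
    · · · · · · · · ·
    · · · · · · · · ·
    · · · · · · · · ·
T2:
  2·area = 130
  edge (13, 4)→(18, 24): d=(5,20) right/bottom  bias=-1
  edge (18, 24)→(8, 10): d=(-10,-14) top-left  bias=+0
  edge (8, 10)→(13, 4): d=(5,-6) top-left  bias=+0
    (1,1)@(3, 3): e=[195,0,-65] → ·  [on edge]
    (6,2)@(13, 5): e=[5,120,5] → #
    (7,2)@(15, 5): e=[-35,148,17] → ·
    (5,3)@(11, 7): e=[55,72,3] → #
    (7,3)@(15, 7): e=[-25,128,27] → ·
    (4,4)@(9, 9): e=[105,24,1] → #
    (7,4)@(15, 9): e=[-15,108,37] → ·
    (4,5)@(9, 11): e=[115,4,11] → #
    (7,5)@(15, 11): e=[-5,88,47] → ·
    (4,6)@(9, 13): e=[125,-16,21] → ·
    (5,6)@(11, 13): e=[85,12,33] → #
    (7,6)@(15, 13): e=[5,68,57] → #
    (6,8)@(13, 17): e=[65,0,65] → #  [on edge]
  covered (18 px):
    · · · · · · · · ·
    · · · · · · · · ·
    · · · · · · # · ·
    · · · · · # # · ·
    · · · · # # # · ·
    · · · · # # # · ·
    · · · · · # # # ·
    · · · · · · # # ·
    · · · · · · # # ·
    · · · · · · · # ·
    · · · · · · · · #
    · · · · · · · · ·
T3:
  2·area = 20  (B↔C swapped to make it positive)
  edge (6, 2)→(8, 4): d=(2,2) right/bottom  bias=-1
  edge (8, 4)→(2, 8): d=(-6,4) right/bottom  bias=-1
  edge (2, 8)→(6, 2): d=(4,-6) top-left  bias=+0
    (2,0)@(5, 1): e=[0,30,-10] → ·  [on edge]
    (3,1)@(7, 3): e=[0,10,10] → ·  [on edge]
    (2,2)@(5, 5): e=[8,6,6] → #
    (3,2)@(7, 5): e=[4,-2,18] → ·
    (4,2)@(9, 5): e=[0,-10,30] → ·  [on edge]
    (1,3)@(3, 7): e=[16,2,2] → #
    (2,3)@(5, 7): e=[12,-6,14] → ·
    (5,3)@(11, 7): e=[0,-30,50] → ·  [on edge]
    (1,4)@(3, 9): e=[20,-10,10] → ·
    (6,4)@(13, 9): e=[0,-50,70] → ·  [on edge]
    (7,5)@(15, 11): e=[0,-70,90] → ·  [on edge]
    (8,6)@(17, 13): e=[0,-90,110] → ·  [on edge]
  covered (2 px):
    · · · · · · · · ·
    · · · · · · · · ·
    · · # · · · · · ·
    · # · · · · · · ·
    · · · · · · · · ·
    · · · · · · · · ·
    · · · · · · · · ·
    · · · · · · · · ·
    · · · · · · · · ·
    · · · · · · · · ·
    · · · · · · · · ·
    · · · · · · · · ·
T4:
  2·area = 8
  edge (10, 10)→(8, 12): d=(-2,2) right/bottom  bias=-1
  edge (8, 12)→(6, 10): d=(-2,-2) top-left  bias=+0
  edge (6, 10)→(10, 10): d=(4,0) top-left  bias=+0
    (8,1)@(17, 3): e=[0,36,-28] → ·  [on edge]
    (0,2)@(1, 5): e=[28,0,-20] → ·  [on edge]
    (7,2)@(15, 5): e=[0,28,-20] → ·  [on edge]
    (1,3)@(3, 7): e=[20,0,-12] → ·  [on edge]
    (6,3)@(13, 7): e=[0,20,-12] → ·  [on edge]
    (2,4)@(5, 9): e=[12,0,-4] → ·  [on edge]
    (5,4)@(11, 9): e=[0,12,-4] → ·  [on edge]
    (3,5)@(7, 11): e=[4,0,4] → #  [on edge]
    (4,5)@(9, 11): e=[0,4,4] → ·  [on edge]
    (3,6)@(7, 13): e=[0,-4,12] → ·  [on edge]
    (4,6)@(9, 13): e=[-4,0,12] → ·  [on edge]
    (2,7)@(5, 15): e=[0,-12,20] → ·  [on edge]
    (5,7)@(11, 15): e=[-12,0,20] → ·  [on edge]
    (1,8)@(3, 17): e=[0,-20,28] → ·  [on edge]
    (6,8)@(13, 17): e=[-20,0,28] → ·  [on edge]
    (0,9)@(1, 19): e=[0,-28,36] → ·  [on edge]
    (7,9)@(15, 19): e=[-28,0,36] → ·  [on edge]
    (8,10)@(17, 21): e=[-36,0,44] → ·  [on edge]
  covered (1 px):
    · · · · · · · · ·
    · · · · · · · · ·
    · · · · · · · · ·
    · · · · · · · · ·
    · · · · · · · · ·
    · · · # · · · · ·
    · · · · · · · · ·
    · · · · · · · · ·
    · · · · · · · · ·
    · · · · · · · · ·
    · · · · · · · · ·
    · · · · · · · · ·

Final: 46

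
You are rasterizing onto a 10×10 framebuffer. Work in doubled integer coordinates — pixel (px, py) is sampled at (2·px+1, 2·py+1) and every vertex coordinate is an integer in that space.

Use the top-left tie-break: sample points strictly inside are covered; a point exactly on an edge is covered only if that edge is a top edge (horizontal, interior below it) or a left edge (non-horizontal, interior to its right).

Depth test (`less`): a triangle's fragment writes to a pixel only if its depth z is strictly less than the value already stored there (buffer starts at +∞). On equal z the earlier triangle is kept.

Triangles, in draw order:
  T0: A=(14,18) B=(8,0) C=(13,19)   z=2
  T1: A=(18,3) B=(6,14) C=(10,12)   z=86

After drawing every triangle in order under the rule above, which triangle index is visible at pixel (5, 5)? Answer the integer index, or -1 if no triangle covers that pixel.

T0:
  2·area = 24  (B↔C swapped to make it positive)
  edge (14, 18)→(13, 19): d=(-1,1) right/bottom  bias=-1
  edge (13, 19)→(8, 0): d=(-5,-19) top-left  bias=+0
  edge (8, 0)→(14, 18): d=(6,18) right/bottom  bias=-1
    (4,1)@(9, 3): e=[20,4,0] → .  [on edge]
    (5,4)@(11, 9): e=[12,12,0] → .  [on edge]
    (5,5)@(11, 11): e=[10,2,12] → X
    (6,5)@(13, 11): e=[8,40,-24] → .
    (5,6)@(11, 13): e=[8,-8,24] → .
    (9,6)@(19, 13): e=[0,144,-120] → .  [on edge]
    (6,7)@(13, 15): e=[4,20,0] → .  [on edge]
    (8,7)@(17, 15): e=[0,96,-72] → .  [on edge]
    (6,8)@(13, 17): e=[2,10,12] → X
    (7,8)@(15, 17): e=[0,48,-24] → .  [on edge]
    (6,9)@(13, 19): e=[0,0,24] → .  [on edge]
  covered (2 px):
    . . . . . . . . . .
    . . . . . . . . . .
    . . . . . . . . . .
    . . . . . . . . . .
    . . . . . . . . . .
    . . . . . X . . . .
    . . . . . . . . . .
    . . . . . . . . . .
    . . . . . . X . . .
    . . . . . . . . . .
T1:
  2·area = 20  (B↔C swapped to make it positive)
  edge (18, 3)→(10, 12): d=(-8,9) right/bottom  bias=-1
  edge (10, 12)→(6, 14): d=(-4,2) right/bottom  bias=-1
  edge (6, 14)→(18, 3): d=(12,-11) top-left  bias=+0
  covered (0 px):
    . . . . . . . . . .
    . . . . . . . . . .
    . . . . . . . . . .
    . . . . . . . . . .
    . . . . . . . . . .
    . . . . . . . . . .
    . . . . . . . . . .
    . . . . . . . . . .
    . . . . . . . . . .
    . . . . . . . . . .

Z-buffer (winner per pixel, '.' = empty):
  . . . . . . . . . .
  . . . . . . . . . .
  . . . . . . . . . .
  . . . . . . . . . .
  . . . . . . . . . .
  . . . . . 0 . . . .
  . . . . . . . . . .
  . . . . . . . . . .
  . . . . . . 0 . . .
  . . . . . . . . . .

Result: 0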